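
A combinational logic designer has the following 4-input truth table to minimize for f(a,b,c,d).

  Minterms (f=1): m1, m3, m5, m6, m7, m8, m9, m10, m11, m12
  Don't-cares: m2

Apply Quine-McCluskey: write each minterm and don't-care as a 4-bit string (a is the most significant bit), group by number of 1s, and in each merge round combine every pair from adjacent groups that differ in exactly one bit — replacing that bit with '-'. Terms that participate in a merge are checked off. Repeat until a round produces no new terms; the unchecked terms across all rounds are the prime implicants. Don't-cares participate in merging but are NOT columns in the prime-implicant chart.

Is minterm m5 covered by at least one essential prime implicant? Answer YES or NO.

YES

[col 0] 0001*, 0010*, 0011*, 0101*, 0110*, 0111*, 1000*, 1001*, 1010*, 1011*, 1100*
[col 1] -001*, -010*, -011*, 0-01*, 0-10*, 0-11*, 00-1*, 001-*, 01-1*, 011-*, 1-00, 10-0*, 10-1*, 100-*, 101-*
[col 2] -0-1, -01-, 0--1, 0-1-, 10--
Prime implicants: -0-1, -01-, 0--1, 0-1-, 1-00, 10--
PI chart (minterm → PIs covering it):
  1 | -0-1,0--1
  3 | -0-1,-01-,0--1,0-1-
  5 | 0--1  (sole → essential)
  6 | 0-1-  (sole → essential)
  7 | 0--1,0-1-
  8 | 1-00,10--
  9 | -0-1,10--
  10 | -01-,10--
  11 | -0-1,-01-,10--
  12 | 1-00  (sole → essential)
Essential prime implicants: 0--1, 0-1-, 1-00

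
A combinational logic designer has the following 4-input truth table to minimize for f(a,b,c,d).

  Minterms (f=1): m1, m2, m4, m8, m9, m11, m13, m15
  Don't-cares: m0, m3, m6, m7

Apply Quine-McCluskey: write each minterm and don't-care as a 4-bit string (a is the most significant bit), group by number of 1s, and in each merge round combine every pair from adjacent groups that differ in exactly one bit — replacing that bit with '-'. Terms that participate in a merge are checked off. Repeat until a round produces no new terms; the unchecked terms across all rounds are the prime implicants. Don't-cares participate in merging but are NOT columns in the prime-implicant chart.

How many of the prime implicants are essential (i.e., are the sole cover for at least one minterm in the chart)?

3

size-2^0 implicants → 0000(✓)  0001(✓)  0010(✓)  0011(✓)  0100(✓)  0110(✓)  0111(✓)  1000(✓)  1001(✓)  1011(✓)  1101(✓)  1111(✓)
size-2^1 implicants → -000(✓)  -001(✓)  -011(✓)  -111(✓)  0-00(✓)  0-10(✓)  0-11(✓)  00-0(✓)  00-1(✓)  000-(✓)  001-(✓)  01-0(✓)  011-(✓)  1-01(✓)  1-11(✓)  10-1(✓)  100-(✓)  11-1(✓)
size-2^2 implicants → --11  -0-1  -00-  0--0  0-1-  00--  1--1
Unchecked terms (primes): --11, -0-1, -00-, 0--0, 0-1-, 00--, 1--1
Minterm coverage:
  m1 ⊆ -0-1,-00-,00--
  m2 ⊆ 0--0,0-1-,00--
  m4 ⊆ 0--0 [E]
  m8 ⊆ -00- [E]
  m9 ⊆ -0-1,-00-,1--1
  m11 ⊆ --11,-0-1,1--1
  m13 ⊆ 1--1 [E]
  m15 ⊆ --11,1--1
E = {-00-, 0--0, 1--1}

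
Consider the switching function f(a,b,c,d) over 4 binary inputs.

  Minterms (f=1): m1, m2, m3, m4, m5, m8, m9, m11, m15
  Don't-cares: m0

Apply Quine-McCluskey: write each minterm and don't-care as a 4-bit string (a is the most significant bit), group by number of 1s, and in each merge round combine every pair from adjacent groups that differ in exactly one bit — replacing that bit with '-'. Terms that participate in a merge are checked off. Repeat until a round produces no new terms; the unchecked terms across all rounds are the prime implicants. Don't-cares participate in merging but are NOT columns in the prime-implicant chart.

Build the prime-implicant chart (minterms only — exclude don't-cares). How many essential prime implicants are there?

size-2^0 implicants → 0000(✓)  0001(✓)  0010(✓)  0011(✓)  0100(✓)  0101(✓)  1000(✓)  1001(✓)  1011(✓)  1111(✓)
size-2^1 implicants → -000(✓)  -001(✓)  -011(✓)  0-00(✓)  0-01(✓)  00-0(✓)  00-1(✓)  000-(✓)  001-(✓)  010-(✓)  1-11  10-1(✓)  100-(✓)
size-2^2 implicants → -0-1  -00-  0-0-  00--
Unchecked terms (primes): -0-1, -00-, 0-0-, 00--, 1-11
Minterm coverage:
  m1 ⊆ -0-1,-00-,0-0-,00--
  m2 ⊆ 00-- [E]
  m3 ⊆ -0-1,00--
  m4 ⊆ 0-0- [E]
  m5 ⊆ 0-0- [E]
  m8 ⊆ -00- [E]
  m9 ⊆ -0-1,-00-
  m11 ⊆ -0-1,1-11
  m15 ⊆ 1-11 [E]
E = {-00-, 0-0-, 00--, 1-11}

4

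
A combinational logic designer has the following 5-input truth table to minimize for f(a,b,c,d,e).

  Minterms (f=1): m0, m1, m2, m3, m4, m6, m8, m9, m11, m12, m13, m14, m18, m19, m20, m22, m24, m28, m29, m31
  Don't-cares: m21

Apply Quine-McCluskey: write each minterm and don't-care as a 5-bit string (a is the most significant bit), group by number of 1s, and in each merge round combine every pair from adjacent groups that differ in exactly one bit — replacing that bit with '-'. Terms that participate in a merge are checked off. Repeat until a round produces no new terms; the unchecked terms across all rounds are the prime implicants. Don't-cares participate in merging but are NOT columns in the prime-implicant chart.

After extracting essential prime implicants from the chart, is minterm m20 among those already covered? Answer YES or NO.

Round 0: 00000✓ 00001✓ 00010✓ 00011✓ 00100✓ 00110✓ 01000✓ 01001✓ 01011✓ 01100✓ 01101✓ 01110✓ 10010✓ 10011✓ 10100✓ 10101✓ 10110✓ 11000✓ 11100✓ 11101✓ 11111✓
Round 1: -0010✓ -0011✓ -0100✓ -0110✓ -1000✓ -1100✓ -1101✓ 0-000✓ 0-001✓ 0-011✓ 0-100✓ 0-110✓ 00-00✓ 00-10✓ 000-0✓ 000-1✓ 0000-✓ 0001-✓ 001-0✓ 01-00✓ 01-01✓ 010-1✓ 0100-✓ 011-0✓ 0110-✓ 1-100✓ 1-101✓ 10-10✓ 1001-✓ 101-0✓ 1010-✓ 11-00✓ 111-1 1110-✓
Round 2: --100 -0-10 -001- -01-0 -1-00 -110- 0--00 0-0-1 0-00- 0-1-0 00--0 000-- 01-0- 1-10-
PIs = {--100, -0-10, -001-, -01-0, -1-00, -110-, 0--00, 0-0-1, 0-00-, 0-1-0, 00--0, 000--, 01-0-, 1-10-, 111-1}
Coverage chart:
  m0: 0--00,0-00-,00--0,000--
  m1: 0-0-1,0-00-,000--
  m2: -0-10,-001-,00--0,000--
  m3: -001-,0-0-1,000--
  m4: --100,-01-0,0--00,0-1-0,00--0
  m6: -0-10,-01-0,0-1-0,00--0
  m8: -1-00,0--00,0-00-,01-0-
  m9: 0-0-1,0-00-,01-0-
  m11: 0-0-1 ←essential
  m12: --100,-1-00,-110-,0--00,0-1-0,01-0-
  m13: -110-,01-0-
  m14: 0-1-0 ←essential
  m18: -0-10,-001-
  m19: -001- ←essential
  m20: --100,-01-0,1-10-
  m22: -0-10,-01-0
  m24: -1-00 ←essential
  m28: --100,-1-00,-110-,1-10-
  m29: -110-,1-10-,111-1
  m31: 111-1 ←essential
Essential: -001-, -1-00, 0-0-1, 0-1-0, 111-1

NO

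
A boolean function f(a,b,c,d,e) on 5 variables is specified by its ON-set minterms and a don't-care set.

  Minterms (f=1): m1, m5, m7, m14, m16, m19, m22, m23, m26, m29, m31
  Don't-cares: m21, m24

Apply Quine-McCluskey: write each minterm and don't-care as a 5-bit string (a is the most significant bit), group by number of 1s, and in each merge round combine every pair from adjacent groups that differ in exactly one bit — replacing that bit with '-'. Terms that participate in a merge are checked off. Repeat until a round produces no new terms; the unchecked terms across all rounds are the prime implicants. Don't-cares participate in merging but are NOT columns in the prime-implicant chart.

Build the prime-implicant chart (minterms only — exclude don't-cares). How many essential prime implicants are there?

[col 0] 00001*, 00101*, 00111*, 01110, 10000*, 10011*, 10101*, 10110*, 10111*, 11000*, 11010*, 11101*, 11111*
[col 1] -0101*, -0111*, 00-01, 001-1*, 1-000, 1-101*, 1-111*, 10-11, 101-1*, 1011-, 110-0, 111-1*
[col 2] -01-1, 1-1-1
Prime implicants: -01-1, 00-01, 01110, 1-000, 1-1-1, 10-11, 1011-, 110-0
PI chart (minterm → PIs covering it):
  1 | 00-01  (sole → essential)
  5 | -01-1,00-01
  7 | -01-1  (sole → essential)
  14 | 01110  (sole → essential)
  16 | 1-000  (sole → essential)
  19 | 10-11  (sole → essential)
  22 | 1011-  (sole → essential)
  23 | -01-1,1-1-1,10-11,1011-
  26 | 110-0  (sole → essential)
  29 | 1-1-1  (sole → essential)
  31 | 1-1-1  (sole → essential)
Essential prime implicants: -01-1, 00-01, 01110, 1-000, 1-1-1, 10-11, 1011-, 110-0

8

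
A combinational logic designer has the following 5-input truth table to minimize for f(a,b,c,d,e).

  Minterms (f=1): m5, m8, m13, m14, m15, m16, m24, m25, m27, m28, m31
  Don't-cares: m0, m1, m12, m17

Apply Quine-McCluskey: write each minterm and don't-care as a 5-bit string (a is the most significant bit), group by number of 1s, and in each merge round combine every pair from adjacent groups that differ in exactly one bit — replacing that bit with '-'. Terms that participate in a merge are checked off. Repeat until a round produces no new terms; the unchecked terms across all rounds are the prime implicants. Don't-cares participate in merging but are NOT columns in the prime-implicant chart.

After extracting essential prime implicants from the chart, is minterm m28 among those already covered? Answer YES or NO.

YES

Round 0: 00000✓ 00001✓ 00101✓ 01000✓ 01100✓ 01101✓ 01110✓ 01111✓ 10000✓ 10001✓ 11000✓ 11001✓ 11011✓ 11100✓ 11111✓
Round 1: -0000✓ -0001✓ -1000✓ -1100✓ -1111 0-000✓ 0-101 00-01 0000-✓ 01-00✓ 011-0✓ 011-1✓ 0110-✓ 0111-✓ 1-000✓ 1-001✓ 1000-✓ 11-00✓ 11-11 110-1 1100-✓
Round 2: --000 -000- -1-00 011-- 1-00-
PIs = {--000, -000-, -1-00, -1111, 0-101, 00-01, 011--, 1-00-, 11-11, 110-1}
Coverage chart:
  m5: 0-101,00-01
  m8: --000,-1-00
  m13: 0-101,011--
  m14: 011-- ←essential
  m15: -1111,011--
  m16: --000,-000-,1-00-
  m24: --000,-1-00,1-00-
  m25: 1-00-,110-1
  m27: 11-11,110-1
  m28: -1-00 ←essential
  m31: -1111,11-11
Essential: -1-00, 011--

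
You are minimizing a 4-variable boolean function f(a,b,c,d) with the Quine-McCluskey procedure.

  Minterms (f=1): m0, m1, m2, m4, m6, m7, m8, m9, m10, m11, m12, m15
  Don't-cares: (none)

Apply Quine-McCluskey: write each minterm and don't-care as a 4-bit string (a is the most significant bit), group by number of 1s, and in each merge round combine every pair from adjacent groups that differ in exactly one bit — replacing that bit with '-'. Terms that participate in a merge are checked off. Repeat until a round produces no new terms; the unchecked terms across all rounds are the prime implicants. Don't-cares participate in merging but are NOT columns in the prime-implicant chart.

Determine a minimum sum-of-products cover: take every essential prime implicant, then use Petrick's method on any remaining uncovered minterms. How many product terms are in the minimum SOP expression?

size-2^0 implicants → 0000(✓)  0001(✓)  0010(✓)  0100(✓)  0110(✓)  0111(✓)  1000(✓)  1001(✓)  1010(✓)  1011(✓)  1100(✓)  1111(✓)
size-2^1 implicants → -000(✓)  -001(✓)  -010(✓)  -100(✓)  -111  0-00(✓)  0-10(✓)  00-0(✓)  000-(✓)  01-0(✓)  011-  1-00(✓)  1-11  10-0(✓)  10-1(✓)  100-(✓)  101-(✓)
size-2^2 implicants → --00  -0-0  -00-  0--0  10--
Unchecked terms (primes): --00, -0-0, -00-, -111, 0--0, 011-, 1-11, 10--
Minterm coverage:
  m0 ⊆ --00,-0-0,-00-,0--0
  m1 ⊆ -00- [E]
  m2 ⊆ -0-0,0--0
  m4 ⊆ --00,0--0
  m6 ⊆ 0--0,011-
  m7 ⊆ -111,011-
  m8 ⊆ --00,-0-0,-00-,10--
  m9 ⊆ -00-,10--
  m10 ⊆ -0-0,10--
  m11 ⊆ 1-11,10--
  m12 ⊆ --00 [E]
  m15 ⊆ -111,1-11
E = {--00, -00-}
Petrick residual → -0-0, 011-, 1-11
Cover = c'd' + b'd' + b'c' + a'bc + acd  |cover|=5

5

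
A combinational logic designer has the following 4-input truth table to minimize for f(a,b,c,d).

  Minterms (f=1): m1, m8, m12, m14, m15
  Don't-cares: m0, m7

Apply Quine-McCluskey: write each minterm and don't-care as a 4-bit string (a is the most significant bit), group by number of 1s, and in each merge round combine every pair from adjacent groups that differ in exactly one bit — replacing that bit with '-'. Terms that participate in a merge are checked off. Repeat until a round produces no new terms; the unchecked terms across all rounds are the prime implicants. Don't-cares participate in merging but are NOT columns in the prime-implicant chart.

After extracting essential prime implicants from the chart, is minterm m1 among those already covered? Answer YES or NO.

size-2^0 implicants → 0000(✓)  0001(✓)  0111(✓)  1000(✓)  1100(✓)  1110(✓)  1111(✓)
size-2^1 implicants → -000  -111  000-  1-00  11-0  111-
Unchecked terms (primes): -000, -111, 000-, 1-00, 11-0, 111-
Minterm coverage:
  m1 ⊆ 000- [E]
  m8 ⊆ -000,1-00
  m12 ⊆ 1-00,11-0
  m14 ⊆ 11-0,111-
  m15 ⊆ -111,111-
E = {000-}

YES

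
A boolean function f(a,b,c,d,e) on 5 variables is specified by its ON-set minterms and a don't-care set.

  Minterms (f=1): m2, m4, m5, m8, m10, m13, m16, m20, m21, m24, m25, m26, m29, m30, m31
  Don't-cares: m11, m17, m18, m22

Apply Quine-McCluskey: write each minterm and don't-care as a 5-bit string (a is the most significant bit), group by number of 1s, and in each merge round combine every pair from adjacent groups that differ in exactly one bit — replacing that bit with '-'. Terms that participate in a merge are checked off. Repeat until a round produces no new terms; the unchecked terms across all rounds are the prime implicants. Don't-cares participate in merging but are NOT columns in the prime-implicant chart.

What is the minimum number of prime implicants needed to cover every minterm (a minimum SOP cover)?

6

size-2^0 implicants → 00010(✓)  00100(✓)  00101(✓)  01000(✓)  01010(✓)  01011(✓)  01101(✓)  10000(✓)  10001(✓)  10010(✓)  10100(✓)  10101(✓)  10110(✓)  11000(✓)  11001(✓)  11010(✓)  11101(✓)  11110(✓)  11111(✓)
size-2^1 implicants → -0010(✓)  -0100(✓)  -0101(✓)  -1000(✓)  -1010(✓)  -1101(✓)  0-010(✓)  0-101(✓)  0010-(✓)  010-0(✓)  0101-  1-000(✓)  1-001(✓)  1-010(✓)  1-101(✓)  1-110(✓)  10-00(✓)  10-01(✓)  10-10(✓)  100-0(✓)  1000-(✓)  101-0(✓)  1010-(✓)  11-01(✓)  11-10(✓)  110-0(✓)  1100-(✓)  111-1  1111-
size-2^2 implicants → --010  --101  -010-  -10-0  1--01  1--10  1-0-0  1-00-  10--0  10-0-
Unchecked terms (primes): --010, --101, -010-, -10-0, 0101-, 1--01, 1--10, 1-0-0, 1-00-, 10--0, 10-0-, 111-1, 1111-
Minterm coverage:
  m2 ⊆ --010 [E]
  m4 ⊆ -010- [E]
  m5 ⊆ --101,-010-
  m8 ⊆ -10-0 [E]
  m10 ⊆ --010,-10-0,0101-
  m13 ⊆ --101 [E]
  m16 ⊆ 1-0-0,1-00-,10--0,10-0-
  m20 ⊆ -010-,10--0,10-0-
  m21 ⊆ --101,-010-,1--01,10-0-
  m24 ⊆ -10-0,1-0-0,1-00-
  m25 ⊆ 1--01,1-00-
  m26 ⊆ --010,-10-0,1--10,1-0-0
  m29 ⊆ --101,1--01,111-1
  m30 ⊆ 1--10,1111-
  m31 ⊆ 111-1,1111-
E = {--010, --101, -010-, -10-0}
Petrick residual → 1-00-, 1111-
Cover = c'de' + cd'e + b'cd' + bc'e' + ac'd' + abcd  |cover|=6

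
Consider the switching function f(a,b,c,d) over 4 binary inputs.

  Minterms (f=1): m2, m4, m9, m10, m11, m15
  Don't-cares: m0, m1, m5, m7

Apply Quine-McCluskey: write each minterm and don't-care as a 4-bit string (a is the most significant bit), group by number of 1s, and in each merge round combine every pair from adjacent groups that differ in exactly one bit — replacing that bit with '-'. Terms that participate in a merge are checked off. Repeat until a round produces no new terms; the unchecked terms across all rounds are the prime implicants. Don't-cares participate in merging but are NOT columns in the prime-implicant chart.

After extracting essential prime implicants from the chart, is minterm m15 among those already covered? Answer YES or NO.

NO

Round 0: 0000✓ 0001✓ 0010✓ 0100✓ 0101✓ 0111✓ 1001✓ 1010✓ 1011✓ 1111✓
Round 1: -001 -010 -111 0-00✓ 0-01✓ 00-0 000-✓ 01-1 010-✓ 1-11 10-1 101-
Round 2: 0-0-
PIs = {-001, -010, -111, 0-0-, 00-0, 01-1, 1-11, 10-1, 101-}
Coverage chart:
  m2: -010,00-0
  m4: 0-0- ←essential
  m9: -001,10-1
  m10: -010,101-
  m11: 1-11,10-1,101-
  m15: -111,1-11
Essential: 0-0-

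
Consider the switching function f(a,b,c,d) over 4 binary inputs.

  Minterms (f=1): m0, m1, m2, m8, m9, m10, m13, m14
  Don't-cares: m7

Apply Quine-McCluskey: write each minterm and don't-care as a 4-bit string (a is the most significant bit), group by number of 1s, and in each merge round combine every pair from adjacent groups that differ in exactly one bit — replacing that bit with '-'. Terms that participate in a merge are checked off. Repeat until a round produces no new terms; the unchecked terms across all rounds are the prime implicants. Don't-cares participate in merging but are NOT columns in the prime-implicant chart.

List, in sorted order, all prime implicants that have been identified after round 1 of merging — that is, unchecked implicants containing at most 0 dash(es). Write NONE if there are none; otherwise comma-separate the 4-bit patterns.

0111

size-2^0 implicants → 0000(✓)  0001(✓)  0010(✓)  0111  1000(✓)  1001(✓)  1010(✓)  1101(✓)  1110(✓)
size-2^1 implicants → -000(✓)  -001(✓)  -010(✓)  00-0(✓)  000-(✓)  1-01  1-10  10-0(✓)  100-(✓)
size-2^2 implicants → -0-0  -00-
Unchecked terms (primes): -0-0, -00-, 0111, 1-01, 1-10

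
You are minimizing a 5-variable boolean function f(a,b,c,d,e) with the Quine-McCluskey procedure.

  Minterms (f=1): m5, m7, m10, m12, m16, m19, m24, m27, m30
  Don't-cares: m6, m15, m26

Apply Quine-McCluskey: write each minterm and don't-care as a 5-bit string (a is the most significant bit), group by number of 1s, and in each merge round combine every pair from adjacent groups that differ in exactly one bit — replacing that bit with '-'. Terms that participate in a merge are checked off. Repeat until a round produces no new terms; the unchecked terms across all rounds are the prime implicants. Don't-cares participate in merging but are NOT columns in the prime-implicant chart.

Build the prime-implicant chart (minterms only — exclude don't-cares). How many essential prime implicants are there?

[col 0] 00101*, 00110*, 00111*, 01010*, 01100, 01111*, 10000*, 10011*, 11000*, 11010*, 11011*, 11110*
[col 1] -1010, 0-111, 001-1, 0011-, 1-000, 1-011, 11-10, 110-0, 1101-
Prime implicants: -1010, 0-111, 001-1, 0011-, 01100, 1-000, 1-011, 11-10, 110-0, 1101-
PI chart (minterm → PIs covering it):
  5 | 001-1  (sole → essential)
  7 | 0-111,001-1,0011-
  10 | -1010  (sole → essential)
  12 | 01100  (sole → essential)
  16 | 1-000  (sole → essential)
  19 | 1-011  (sole → essential)
  24 | 1-000,110-0
  27 | 1-011,1101-
  30 | 11-10  (sole → essential)
Essential prime implicants: -1010, 001-1, 01100, 1-000, 1-011, 11-10

6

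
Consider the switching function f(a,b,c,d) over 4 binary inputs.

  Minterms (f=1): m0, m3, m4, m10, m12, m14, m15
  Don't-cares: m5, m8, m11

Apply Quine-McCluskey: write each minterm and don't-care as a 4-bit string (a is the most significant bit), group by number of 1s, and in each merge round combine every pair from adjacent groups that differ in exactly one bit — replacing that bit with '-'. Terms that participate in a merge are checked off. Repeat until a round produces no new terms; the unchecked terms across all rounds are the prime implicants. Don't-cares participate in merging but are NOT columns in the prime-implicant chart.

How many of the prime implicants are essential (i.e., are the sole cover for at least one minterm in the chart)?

Round 0: 0000✓ 0011✓ 0100✓ 0101✓ 1000✓ 1010✓ 1011✓ 1100✓ 1110✓ 1111✓
Round 1: -000✓ -011 -100✓ 0-00✓ 010- 1-00✓ 1-10✓ 1-11✓ 10-0✓ 101-✓ 11-0✓ 111-✓
Round 2: --00 1--0 1-1-
PIs = {--00, -011, 010-, 1--0, 1-1-}
Coverage chart:
  m0: --00 ←essential
  m3: -011 ←essential
  m4: --00,010-
  m10: 1--0,1-1-
  m12: --00,1--0
  m14: 1--0,1-1-
  m15: 1-1- ←essential
Essential: --00, -011, 1-1-

3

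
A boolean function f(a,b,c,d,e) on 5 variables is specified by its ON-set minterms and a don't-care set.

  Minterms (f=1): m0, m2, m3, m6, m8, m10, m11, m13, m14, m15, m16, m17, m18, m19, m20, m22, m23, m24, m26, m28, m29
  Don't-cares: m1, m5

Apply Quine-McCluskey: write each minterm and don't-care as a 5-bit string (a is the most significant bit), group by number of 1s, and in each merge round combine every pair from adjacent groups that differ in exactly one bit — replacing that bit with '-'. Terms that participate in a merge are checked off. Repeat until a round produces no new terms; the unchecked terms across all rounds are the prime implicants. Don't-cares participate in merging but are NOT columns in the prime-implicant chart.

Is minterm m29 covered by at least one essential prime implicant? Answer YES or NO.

NO

[col 0] 00000*, 00001*, 00010*, 00011*, 00101*, 00110*, 01000*, 01010*, 01011*, 01101*, 01110*, 01111*, 10000*, 10001*, 10010*, 10011*, 10100*, 10110*, 10111*, 11000*, 11010*, 11100*, 11101*
[col 1] -0000*, -0001*, -0010*, -0011*, -0110*, -1000*, -1010*, -1101, 0-000*, 0-010*, 0-011*, 0-101, 0-110*, 00-01, 00-10*, 000-0*, 000-1*, 0000-*, 0001-*, 01-10*, 01-11*, 010-0*, 0101-*, 011-1, 0111-*, 1-000*, 1-010*, 1-100*, 10-00*, 10-10*, 10-11*, 100-0*, 100-1*, 1000-*, 1001-*, 101-0*, 1011-*, 11-00*, 110-0*, 1110-
[col 2] --000*, --010*, -0-10, -00-0*, -00-1*, -000-*, -001-*, -10-0*, 0--10, 0-0-0*, 0-01-, 000--*, 01-1-, 1--00, 1-0-0*, 10--0, 10-1-, 100--*
[col 3] --0-0, -00--
Prime implicants: --0-0, -0-10, -00--, -1101, 0--10, 0-01-, 0-101, 00-01, 01-1-, 011-1, 1--00, 10--0, 10-1-, 1110-
PI chart (minterm → PIs covering it):
  0 | --0-0,-00--
  2 | --0-0,-0-10,-00--,0--10,0-01-
  3 | -00--,0-01-
  6 | -0-10,0--10
  8 | --0-0  (sole → essential)
  10 | --0-0,0--10,0-01-,01-1-
  11 | 0-01-,01-1-
  13 | -1101,0-101,011-1
  14 | 0--10,01-1-
  15 | 01-1-,011-1
  16 | --0-0,-00--,1--00,10--0
  17 | -00--  (sole → essential)
  18 | --0-0,-0-10,-00--,10--0,10-1-
  19 | -00--,10-1-
  20 | 1--00,10--0
  22 | -0-10,10--0,10-1-
  23 | 10-1-  (sole → essential)
  24 | --0-0,1--00
  26 | --0-0  (sole → essential)
  28 | 1--00,1110-
  29 | -1101,1110-
Essential prime implicants: --0-0, -00--, 10-1-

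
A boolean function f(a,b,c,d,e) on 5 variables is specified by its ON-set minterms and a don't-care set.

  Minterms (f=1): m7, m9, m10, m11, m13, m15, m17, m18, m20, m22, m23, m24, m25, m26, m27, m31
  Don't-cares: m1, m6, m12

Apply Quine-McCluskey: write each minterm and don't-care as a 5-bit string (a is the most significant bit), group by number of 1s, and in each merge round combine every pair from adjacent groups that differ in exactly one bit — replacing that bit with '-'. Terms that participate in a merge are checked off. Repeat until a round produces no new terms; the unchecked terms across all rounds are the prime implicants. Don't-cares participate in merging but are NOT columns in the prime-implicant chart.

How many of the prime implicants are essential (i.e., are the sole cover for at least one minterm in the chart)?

4

[col 0] 00001*, 00110*, 00111*, 01001*, 01010*, 01011*, 01100*, 01101*, 01111*, 10001*, 10010*, 10100*, 10110*, 10111*, 11000*, 11001*, 11010*, 11011*, 11111*
[col 1] -0001*, -0110*, -0111*, -1001*, -1010*, -1011*, -1111*, 0-001*, 0-111*, 0011-*, 01-01*, 01-11*, 010-1*, 0101-*, 011-1*, 0110-, 1-001*, 1-010, 1-111*, 10-10, 101-0, 1011-*, 11-11*, 110-0*, 110-1*, 1100-*, 1101-*
[col 2] --001, --111, -011-, -1-11, -10-1, -101-, 01--1, 110--
Prime implicants: --001, --111, -011-, -1-11, -10-1, -101-, 01--1, 0110-, 1-010, 10-10, 101-0, 110--
PI chart (minterm → PIs covering it):
  7 | --111,-011-
  9 | --001,-10-1,01--1
  10 | -101-  (sole → essential)
  11 | -1-11,-10-1,-101-,01--1
  13 | 01--1,0110-
  15 | --111,-1-11,01--1
  17 | --001  (sole → essential)
  18 | 1-010,10-10
  20 | 101-0  (sole → essential)
  22 | -011-,10-10,101-0
  23 | --111,-011-
  24 | 110--  (sole → essential)
  25 | --001,-10-1,110--
  26 | -101-,1-010,110--
  27 | -1-11,-10-1,-101-,110--
  31 | --111,-1-11
Essential prime implicants: --001, -101-, 101-0, 110--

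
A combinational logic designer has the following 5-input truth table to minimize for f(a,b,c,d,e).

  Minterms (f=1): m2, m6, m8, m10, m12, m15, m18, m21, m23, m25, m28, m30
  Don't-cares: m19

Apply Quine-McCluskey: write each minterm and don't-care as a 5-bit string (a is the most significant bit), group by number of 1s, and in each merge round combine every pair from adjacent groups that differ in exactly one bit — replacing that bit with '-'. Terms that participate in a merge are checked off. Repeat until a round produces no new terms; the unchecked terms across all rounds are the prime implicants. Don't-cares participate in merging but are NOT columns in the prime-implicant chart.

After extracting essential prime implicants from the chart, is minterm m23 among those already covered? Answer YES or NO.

YES

[col 0] 00010*, 00110*, 01000*, 01010*, 01100*, 01111, 10010*, 10011*, 10101*, 10111*, 11001, 11100*, 11110*
[col 1] -0010, -1100, 0-010, 00-10, 01-00, 010-0, 10-11, 1001-, 101-1, 111-0
Prime implicants: -0010, -1100, 0-010, 00-10, 01-00, 010-0, 01111, 10-11, 1001-, 101-1, 11001, 111-0
PI chart (minterm → PIs covering it):
  2 | -0010,0-010,00-10
  6 | 00-10  (sole → essential)
  8 | 01-00,010-0
  10 | 0-010,010-0
  12 | -1100,01-00
  15 | 01111  (sole → essential)
  18 | -0010,1001-
  21 | 101-1  (sole → essential)
  23 | 10-11,101-1
  25 | 11001  (sole → essential)
  28 | -1100,111-0
  30 | 111-0  (sole → essential)
Essential prime implicants: 00-10, 01111, 101-1, 11001, 111-0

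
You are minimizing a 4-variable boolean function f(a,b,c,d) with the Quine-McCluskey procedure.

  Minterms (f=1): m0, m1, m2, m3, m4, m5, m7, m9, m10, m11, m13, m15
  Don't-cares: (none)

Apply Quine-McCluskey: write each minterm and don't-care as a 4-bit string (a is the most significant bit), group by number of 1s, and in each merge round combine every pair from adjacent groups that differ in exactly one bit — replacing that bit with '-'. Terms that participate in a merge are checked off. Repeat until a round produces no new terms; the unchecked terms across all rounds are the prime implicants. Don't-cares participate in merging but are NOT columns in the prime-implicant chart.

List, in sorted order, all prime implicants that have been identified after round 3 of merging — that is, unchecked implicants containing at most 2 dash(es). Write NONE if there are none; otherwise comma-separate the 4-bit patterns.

Round 0: 0000✓ 0001✓ 0010✓ 0011✓ 0100✓ 0101✓ 0111✓ 1001✓ 1010✓ 1011✓ 1101✓ 1111✓
Round 1: -001✓ -010✓ -011✓ -101✓ -111✓ 0-00✓ 0-01✓ 0-11✓ 00-0✓ 00-1✓ 000-✓ 001-✓ 01-1✓ 010-✓ 1-01✓ 1-11✓ 10-1✓ 101-✓ 11-1✓
Round 2: --01✓ --11✓ -0-1✓ -01- -1-1✓ 0--1✓ 0-0- 00-- 1--1✓
Round 3: ---1
PIs = {---1, -01-, 0-0-, 00--}

-01-, 0-0-, 00--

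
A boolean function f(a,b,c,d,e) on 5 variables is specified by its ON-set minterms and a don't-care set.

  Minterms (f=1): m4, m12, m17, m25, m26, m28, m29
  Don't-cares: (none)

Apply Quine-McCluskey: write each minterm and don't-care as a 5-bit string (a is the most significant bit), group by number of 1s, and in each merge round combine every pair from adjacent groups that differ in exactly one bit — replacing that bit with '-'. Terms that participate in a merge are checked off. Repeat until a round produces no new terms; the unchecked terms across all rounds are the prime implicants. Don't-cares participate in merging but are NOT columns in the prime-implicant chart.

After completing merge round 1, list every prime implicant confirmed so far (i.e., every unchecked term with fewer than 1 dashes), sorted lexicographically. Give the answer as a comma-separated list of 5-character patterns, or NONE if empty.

size-2^0 implicants → 00100(✓)  01100(✓)  10001(✓)  11001(✓)  11010  11100(✓)  11101(✓)
size-2^1 implicants → -1100  0-100  1-001  11-01  1110-
Unchecked terms (primes): -1100, 0-100, 1-001, 11-01, 11010, 1110-

11010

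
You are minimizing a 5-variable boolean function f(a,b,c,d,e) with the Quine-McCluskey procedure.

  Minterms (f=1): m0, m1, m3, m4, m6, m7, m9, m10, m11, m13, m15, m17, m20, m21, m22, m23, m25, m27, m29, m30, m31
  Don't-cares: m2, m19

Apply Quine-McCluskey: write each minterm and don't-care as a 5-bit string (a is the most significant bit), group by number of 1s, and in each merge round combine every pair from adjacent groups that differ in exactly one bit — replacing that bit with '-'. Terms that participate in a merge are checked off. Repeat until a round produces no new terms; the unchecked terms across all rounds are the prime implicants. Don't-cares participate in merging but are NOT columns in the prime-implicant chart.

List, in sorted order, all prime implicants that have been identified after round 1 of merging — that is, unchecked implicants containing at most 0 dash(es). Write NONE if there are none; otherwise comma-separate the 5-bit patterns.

NONE

Round 0: 00000✓ 00001✓ 00010✓ 00011✓ 00100✓ 00110✓ 00111✓ 01001✓ 01010✓ 01011✓ 01101✓ 01111✓ 10001✓ 10011✓ 10100✓ 10101✓ 10110✓ 10111✓ 11001✓ 11011✓ 11101✓ 11110✓ 11111✓
Round 1: -0001✓ -0011✓ -0100✓ -0110✓ -0111✓ -1001✓ -1011✓ -1101✓ -1111✓ 0-001✓ 0-010✓ 0-011✓ 0-111✓ 00-00✓ 00-10✓ 00-11✓ 000-0✓ 000-1✓ 0000-✓ 0001-✓ 001-0✓ 0011-✓ 01-01✓ 01-11✓ 010-1✓ 0101-✓ 011-1✓ 1-001✓ 1-011✓ 1-101✓ 1-110✓ 1-111✓ 10-01✓ 10-11✓ 100-1✓ 101-0✓ 101-1✓ 1010-✓ 1011-✓ 11-01✓ 11-11✓ 110-1✓ 111-1✓ 1111-✓
Round 2: --001✓ --011✓ --111✓ -0-11✓ -00-1✓ -01-0 -011- -1-01✓ -1-11✓ -10-1✓ -11-1✓ 0--11✓ 0-0-1✓ 0-01- 00--0 00-1- 000-- 01--1✓ 1--01✓ 1--11✓ 1-0-1✓ 1-1-1✓ 1-11- 10--1✓ 101-- 11--1✓
Round 3: ---11 --0-1 -1--1 1---1
PIs = {---11, --0-1, -01-0, -011-, -1--1, 0-01-, 00--0, 00-1-, 000--, 1---1, 1-11-, 101--}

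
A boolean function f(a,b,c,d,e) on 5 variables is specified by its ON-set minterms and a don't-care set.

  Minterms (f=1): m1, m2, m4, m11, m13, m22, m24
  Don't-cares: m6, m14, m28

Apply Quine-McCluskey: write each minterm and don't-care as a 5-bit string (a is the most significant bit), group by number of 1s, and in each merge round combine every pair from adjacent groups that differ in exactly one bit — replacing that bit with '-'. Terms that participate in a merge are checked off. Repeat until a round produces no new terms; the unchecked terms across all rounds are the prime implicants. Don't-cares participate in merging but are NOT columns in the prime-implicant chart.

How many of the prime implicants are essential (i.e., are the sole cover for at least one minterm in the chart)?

size-2^0 implicants → 00001  00010(✓)  00100(✓)  00110(✓)  01011  01101  01110(✓)  10110(✓)  11000(✓)  11100(✓)
size-2^1 implicants → -0110  0-110  00-10  001-0  11-00
Unchecked terms (primes): -0110, 0-110, 00-10, 00001, 001-0, 01011, 01101, 11-00
Minterm coverage:
  m1 ⊆ 00001 [E]
  m2 ⊆ 00-10 [E]
  m4 ⊆ 001-0 [E]
  m11 ⊆ 01011 [E]
  m13 ⊆ 01101 [E]
  m22 ⊆ -0110 [E]
  m24 ⊆ 11-00 [E]
E = {-0110, 00-10, 00001, 001-0, 01011, 01101, 11-00}

7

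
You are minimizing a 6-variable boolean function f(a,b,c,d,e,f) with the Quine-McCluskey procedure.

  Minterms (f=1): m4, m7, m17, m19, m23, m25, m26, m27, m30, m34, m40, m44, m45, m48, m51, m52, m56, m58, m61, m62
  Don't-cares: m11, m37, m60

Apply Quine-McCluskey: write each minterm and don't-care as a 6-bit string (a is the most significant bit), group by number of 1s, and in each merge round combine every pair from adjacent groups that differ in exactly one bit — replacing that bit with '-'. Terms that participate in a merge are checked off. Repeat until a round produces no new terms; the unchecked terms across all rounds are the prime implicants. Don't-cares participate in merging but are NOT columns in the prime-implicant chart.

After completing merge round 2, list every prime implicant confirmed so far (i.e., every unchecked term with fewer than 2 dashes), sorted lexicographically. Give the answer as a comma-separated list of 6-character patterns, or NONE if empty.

[col 0] 000100, 000111*, 001011*, 010001*, 010011*, 010111*, 011001*, 011010*, 011011*, 011110*, 100010, 100101*, 101000*, 101100*, 101101*, 110000*, 110011*, 110100*, 111000*, 111010*, 111100*, 111101*, 111110*
[col 1] -10011, -11010*, -11110*, 0-0111, 0-1011, 01-001*, 01-011*, 010-11, 0100-1*, 011-10*, 0110-1*, 01101-, 1-1000*, 1-1100*, 1-1101*, 10-101, 101-00*, 10110-*, 11-000*, 11-100*, 110-00*, 111-00*, 111-10*, 1110-0*, 1111-0*, 11110-*
[col 2] -11-10, 01-0-1, 1-1-00, 1-110-, 11--00, 111--0
Prime implicants: -10011, -11-10, 0-0111, 0-1011, 000100, 01-0-1, 010-11, 01101-, 1-1-00, 1-110-, 10-101, 100010, 11--00, 111--0

-10011, 0-0111, 0-1011, 000100, 010-11, 01101-, 10-101, 100010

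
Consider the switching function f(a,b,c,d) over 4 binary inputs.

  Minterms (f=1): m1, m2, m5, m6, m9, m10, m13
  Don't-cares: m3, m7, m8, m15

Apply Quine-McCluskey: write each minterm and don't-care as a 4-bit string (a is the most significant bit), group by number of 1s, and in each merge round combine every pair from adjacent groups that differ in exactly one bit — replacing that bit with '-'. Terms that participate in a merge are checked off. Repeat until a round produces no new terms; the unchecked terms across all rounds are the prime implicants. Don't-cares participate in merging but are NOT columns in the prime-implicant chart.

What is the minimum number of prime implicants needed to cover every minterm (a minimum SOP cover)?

size-2^0 implicants → 0001(✓)  0010(✓)  0011(✓)  0101(✓)  0110(✓)  0111(✓)  1000(✓)  1001(✓)  1010(✓)  1101(✓)  1111(✓)
size-2^1 implicants → -001(✓)  -010  -101(✓)  -111(✓)  0-01(✓)  0-10(✓)  0-11(✓)  00-1(✓)  001-(✓)  01-1(✓)  011-(✓)  1-01(✓)  10-0  100-  11-1(✓)
size-2^2 implicants → --01  -1-1  0--1  0-1-
Unchecked terms (primes): --01, -010, -1-1, 0--1, 0-1-, 10-0, 100-
Minterm coverage:
  m1 ⊆ --01,0--1
  m2 ⊆ -010,0-1-
  m5 ⊆ --01,-1-1,0--1
  m6 ⊆ 0-1- [E]
  m9 ⊆ --01,100-
  m10 ⊆ -010,10-0
  m13 ⊆ --01,-1-1
E = {0-1-}
Petrick residual → --01, -010
Cover = c'd + b'cd' + a'c  |cover|=3

3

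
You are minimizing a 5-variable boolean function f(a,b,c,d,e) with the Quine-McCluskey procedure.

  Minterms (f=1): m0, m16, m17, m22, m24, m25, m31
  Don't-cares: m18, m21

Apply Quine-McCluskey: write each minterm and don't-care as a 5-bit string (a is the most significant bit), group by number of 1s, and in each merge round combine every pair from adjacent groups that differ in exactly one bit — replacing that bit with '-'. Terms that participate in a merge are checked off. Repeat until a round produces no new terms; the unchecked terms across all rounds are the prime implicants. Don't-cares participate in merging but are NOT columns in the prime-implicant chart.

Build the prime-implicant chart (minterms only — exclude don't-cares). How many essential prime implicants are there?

4

size-2^0 implicants → 00000(✓)  10000(✓)  10001(✓)  10010(✓)  10101(✓)  10110(✓)  11000(✓)  11001(✓)  11111
size-2^1 implicants → -0000  1-000(✓)  1-001(✓)  10-01  10-10  100-0  1000-(✓)  1100-(✓)
size-2^2 implicants → 1-00-
Unchecked terms (primes): -0000, 1-00-, 10-01, 10-10, 100-0, 11111
Minterm coverage:
  m0 ⊆ -0000 [E]
  m16 ⊆ -0000,1-00-,100-0
  m17 ⊆ 1-00-,10-01
  m22 ⊆ 10-10 [E]
  m24 ⊆ 1-00- [E]
  m25 ⊆ 1-00- [E]
  m31 ⊆ 11111 [E]
E = {-0000, 1-00-, 10-10, 11111}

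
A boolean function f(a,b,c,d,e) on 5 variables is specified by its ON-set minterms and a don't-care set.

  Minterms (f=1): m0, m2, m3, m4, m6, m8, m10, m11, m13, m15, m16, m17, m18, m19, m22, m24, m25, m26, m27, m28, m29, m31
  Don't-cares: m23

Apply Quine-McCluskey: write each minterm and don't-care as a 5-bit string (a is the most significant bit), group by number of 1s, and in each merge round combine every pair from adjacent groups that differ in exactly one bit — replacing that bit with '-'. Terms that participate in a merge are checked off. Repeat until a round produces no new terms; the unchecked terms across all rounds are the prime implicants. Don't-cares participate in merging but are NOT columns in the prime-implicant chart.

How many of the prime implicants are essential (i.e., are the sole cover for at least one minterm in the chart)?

6

[col 0] 00000*, 00010*, 00011*, 00100*, 00110*, 01000*, 01010*, 01011*, 01101*, 01111*, 10000*, 10001*, 10010*, 10011*, 10110*, 10111*, 11000*, 11001*, 11010*, 11011*, 11100*, 11101*, 11111*
[col 1] -0000*, -0010*, -0011*, -0110*, -1000*, -1010*, -1011*, -1101*, -1111*, 0-000*, 0-010*, 0-011*, 00-00*, 00-10*, 000-0*, 0001-*, 001-0*, 01-11*, 010-0*, 0101-*, 011-1*, 1-000*, 1-001*, 1-010*, 1-011*, 1-111*, 10-10*, 10-11*, 100-0*, 100-1*, 1000-*, 1001-*, 1011-*, 11-00*, 11-01*, 11-11*, 110-0*, 110-1*, 1100-*, 1101-*, 111-1*, 1110-*
[col 2] --000*, --010*, --011*, -0-10, -00-0*, -001-*, -1-11, -10-0*, -101-*, -11-1, 0-0-0*, 0-01-*, 00--0, 1--11, 1-0-0*, 1-0-1*, 1-00-*, 1-01-*, 10-1-, 100--*, 11--1, 11-0-, 110--*
[col 3] --0-0, --01-, 1-0--
Prime implicants: --0-0, --01-, -0-10, -1-11, -11-1, 00--0, 1--11, 1-0--, 10-1-, 11--1, 11-0-
PI chart (minterm → PIs covering it):
  0 | --0-0,00--0
  2 | --0-0,--01-,-0-10,00--0
  3 | --01-  (sole → essential)
  4 | 00--0  (sole → essential)
  6 | -0-10,00--0
  8 | --0-0  (sole → essential)
  10 | --0-0,--01-
  11 | --01-,-1-11
  13 | -11-1  (sole → essential)
  15 | -1-11,-11-1
  16 | --0-0,1-0--
  17 | 1-0--  (sole → essential)
  18 | --0-0,--01-,-0-10,1-0--,10-1-
  19 | --01-,1--11,1-0--,10-1-
  22 | -0-10,10-1-
  24 | --0-0,1-0--,11-0-
  25 | 1-0--,11--1,11-0-
  26 | --0-0,--01-,1-0--
  27 | --01-,-1-11,1--11,1-0--,11--1
  28 | 11-0-  (sole → essential)
  29 | -11-1,11--1,11-0-
  31 | -1-11,-11-1,1--11,11--1
Essential prime implicants: --0-0, --01-, -11-1, 00--0, 1-0--, 11-0-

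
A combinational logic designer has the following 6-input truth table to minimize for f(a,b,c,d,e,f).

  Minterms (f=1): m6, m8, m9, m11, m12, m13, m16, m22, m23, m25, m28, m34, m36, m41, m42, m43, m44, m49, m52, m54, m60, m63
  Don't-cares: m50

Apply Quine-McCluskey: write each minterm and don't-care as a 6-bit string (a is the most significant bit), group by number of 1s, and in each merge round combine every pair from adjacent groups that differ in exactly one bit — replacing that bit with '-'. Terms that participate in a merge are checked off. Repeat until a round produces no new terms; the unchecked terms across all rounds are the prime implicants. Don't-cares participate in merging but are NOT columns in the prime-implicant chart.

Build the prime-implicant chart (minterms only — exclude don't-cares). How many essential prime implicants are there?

size-2^0 implicants → 000110(✓)  001000(✓)  001001(✓)  001011(✓)  001100(✓)  001101(✓)  010000  010110(✓)  010111(✓)  011001(✓)  011100(✓)  100010(✓)  100100(✓)  101001(✓)  101010(✓)  101011(✓)  101100(✓)  110001  110010(✓)  110100(✓)  110110(✓)  111100(✓)  111111
size-2^1 implicants → -01001(✓)  -01011(✓)  -01100(✓)  -10110  -11100(✓)  0-0110  0-1001  0-1100(✓)  001-00(✓)  001-01(✓)  0010-1(✓)  00100-(✓)  00110-(✓)  01011-  1-0010  1-0100(✓)  1-1100(✓)  10-010  10-100(✓)  1010-1(✓)  10101-  11-100(✓)  110-10  1101-0
size-2^2 implicants → --1100  -010-1  001-0-  1--100
Unchecked terms (primes): --1100, -010-1, -10110, 0-0110, 0-1001, 001-0-, 010000, 01011-, 1--100, 1-0010, 10-010, 10101-, 110-10, 110001, 1101-0, 111111
Minterm coverage:
  m6 ⊆ 0-0110 [E]
  m8 ⊆ 001-0- [E]
  m9 ⊆ -010-1,0-1001,001-0-
  m11 ⊆ -010-1 [E]
  m12 ⊆ --1100,001-0-
  m13 ⊆ 001-0- [E]
  m16 ⊆ 010000 [E]
  m22 ⊆ -10110,0-0110,01011-
  m23 ⊆ 01011- [E]
  m25 ⊆ 0-1001 [E]
  m28 ⊆ --1100 [E]
  m34 ⊆ 1-0010,10-010
  m36 ⊆ 1--100 [E]
  m41 ⊆ -010-1 [E]
  m42 ⊆ 10-010,10101-
  m43 ⊆ -010-1,10101-
  m44 ⊆ --1100,1--100
  m49 ⊆ 110001 [E]
  m52 ⊆ 1--100,1101-0
  m54 ⊆ -10110,110-10,1101-0
  m60 ⊆ --1100,1--100
  m63 ⊆ 111111 [E]
E = {--1100, -010-1, 0-0110, 0-1001, 001-0-, 010000, 01011-, 1--100, 110001, 111111}

10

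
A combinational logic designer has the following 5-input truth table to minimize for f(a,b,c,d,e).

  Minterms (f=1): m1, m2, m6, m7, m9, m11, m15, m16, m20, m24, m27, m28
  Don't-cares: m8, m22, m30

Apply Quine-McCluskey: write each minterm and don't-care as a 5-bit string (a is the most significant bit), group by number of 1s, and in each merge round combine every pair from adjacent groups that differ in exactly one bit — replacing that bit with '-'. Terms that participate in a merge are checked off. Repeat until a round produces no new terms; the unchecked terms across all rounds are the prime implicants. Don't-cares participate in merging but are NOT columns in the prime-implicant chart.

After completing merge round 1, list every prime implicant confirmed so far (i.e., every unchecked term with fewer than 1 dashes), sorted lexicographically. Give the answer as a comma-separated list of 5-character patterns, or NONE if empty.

NONE

[col 0] 00001*, 00010*, 00110*, 00111*, 01000*, 01001*, 01011*, 01111*, 10000*, 10100*, 10110*, 11000*, 11011*, 11100*, 11110*
[col 1] -0110, -1000, -1011, 0-001, 0-111, 00-10, 0011-, 01-11, 010-1, 0100-, 1-000*, 1-100*, 1-110*, 10-00*, 101-0*, 11-00*, 111-0*
[col 2] 1--00, 1-1-0
Prime implicants: -0110, -1000, -1011, 0-001, 0-111, 00-10, 0011-, 01-11, 010-1, 0100-, 1--00, 1-1-0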